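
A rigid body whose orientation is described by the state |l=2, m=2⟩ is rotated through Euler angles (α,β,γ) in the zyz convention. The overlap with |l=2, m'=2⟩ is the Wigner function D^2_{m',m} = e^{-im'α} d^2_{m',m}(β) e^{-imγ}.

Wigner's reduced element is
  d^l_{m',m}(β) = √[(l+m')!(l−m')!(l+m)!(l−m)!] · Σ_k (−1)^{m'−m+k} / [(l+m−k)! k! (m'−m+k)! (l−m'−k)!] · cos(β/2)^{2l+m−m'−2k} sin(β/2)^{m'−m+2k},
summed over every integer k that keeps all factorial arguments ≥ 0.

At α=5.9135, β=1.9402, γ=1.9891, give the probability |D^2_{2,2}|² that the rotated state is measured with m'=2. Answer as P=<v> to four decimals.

P=0.0104

D^2_{2,2}(5.9135,1.9402,1.9891) = e^{-i·2·5.9135}·d^2_{2,2}(1.9402)·e^{-i·2·1.9891}. Compute d first:
c=cos(1.9402/2)=0.565217, s=sin(1.9402/2)=0.824942; N=√[24·1·24·1]=24.000000
The bounds max(0,m−m')=0 and min(l+m,l−m')=0 give 1 term
  k=0: (−1)^0·24.0000/(24)·0.5652^4·0.8249^0 = +0.102061
d^2_{2,2}(1.9402) = +0.102061
|D^2_{2,2}|² = |d^2_{2,2}(β)|² = (+0.102061)² = 0.010417 (the z-rotation phases have unit modulus)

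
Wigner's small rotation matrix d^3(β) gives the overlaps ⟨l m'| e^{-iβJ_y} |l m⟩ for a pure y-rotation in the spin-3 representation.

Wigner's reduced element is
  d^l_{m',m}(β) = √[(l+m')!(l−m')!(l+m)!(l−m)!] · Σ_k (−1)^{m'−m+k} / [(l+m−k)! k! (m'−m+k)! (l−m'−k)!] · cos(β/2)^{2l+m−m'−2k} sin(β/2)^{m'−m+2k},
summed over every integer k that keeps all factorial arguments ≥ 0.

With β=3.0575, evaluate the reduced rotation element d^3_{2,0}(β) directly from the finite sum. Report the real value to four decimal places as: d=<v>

d^3_{2,0}(β=3.0575) via Wigner's sum:
With c≡cos(β/2)=0.042034 and s≡sin(β/2)=0.999116, N=[120·1·6·6]^{1/2}=65.726707
The bounds max(0,m−m')=0 and min(l+m,l−m')=1 give 2 terms
  k=0: (−1)^2·65.7267/(12)·0.0420^4·0.9991^2 = +0.000017
  k=1: (−1)^3·65.7267/(12)·0.0420^2·0.9991^4 = -0.009643
d^3_{2,0}(3.0575) = +0.000017 -0.009643 = -0.009626

d=-0.0096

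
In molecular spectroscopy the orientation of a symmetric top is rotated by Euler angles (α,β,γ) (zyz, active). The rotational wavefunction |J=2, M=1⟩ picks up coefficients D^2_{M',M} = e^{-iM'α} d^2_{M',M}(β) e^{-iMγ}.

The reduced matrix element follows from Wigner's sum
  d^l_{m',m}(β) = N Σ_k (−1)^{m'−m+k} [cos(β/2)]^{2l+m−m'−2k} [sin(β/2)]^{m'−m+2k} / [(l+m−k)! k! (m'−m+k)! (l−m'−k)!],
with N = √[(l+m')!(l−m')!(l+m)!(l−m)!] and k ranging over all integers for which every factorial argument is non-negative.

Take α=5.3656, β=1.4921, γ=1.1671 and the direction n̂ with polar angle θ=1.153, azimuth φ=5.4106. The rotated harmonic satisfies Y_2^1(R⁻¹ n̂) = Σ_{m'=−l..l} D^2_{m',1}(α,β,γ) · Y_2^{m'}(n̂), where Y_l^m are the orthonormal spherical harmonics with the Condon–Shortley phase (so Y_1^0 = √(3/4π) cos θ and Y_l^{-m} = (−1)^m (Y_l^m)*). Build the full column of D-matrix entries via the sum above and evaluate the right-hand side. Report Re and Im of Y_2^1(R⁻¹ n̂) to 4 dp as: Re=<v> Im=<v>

Need the full column D^2_{m',1} for m'=−2..2 at α=5.3656, β=1.4921, γ=1.1671.
cos(β/2)=0.734376, sin(β/2)=0.678743
d^2_{-2,1}: single k=3 term ⇒ +0.459267;  D = -0.454816-0.063779i
d^2_{-1,1}: k∈[2..3] ⇒ +0.745365 -0.212238 = +0.533127;  D = -0.262068-0.464268i
d^2_{0,1}: k∈[1..2] ⇒ +0.658470 -0.562484 = +0.095985;  D = +0.037705-0.088270i
d^2_{1,1}: k∈[0..1] ⇒ +0.290853 -0.745365 = -0.454512;  D = -0.440437+0.112234i
d^2_{2,1}: single k=0 term ⇒ -0.537638;  D = -0.422056-0.333052i
Y_2^{m'}(θ=1.153,φ=5.4106) and Σ D·Y over m':
  (-0.4548-0.0638i)·(-0.0560+0.3178i)  (-0.2621-0.4643i)·(+0.1842+0.2195i)  (+0.0377-0.0883i)·(-0.1596+0.0000i)  (-0.4404+0.1122i)·(-0.1842+0.2195i)  (-0.4221-0.3331i)·(-0.0560-0.3178i)
Y_2^1(R⁻¹ n̂) = +0.067606-0.234451i

Re=0.0676 Im=-0.2345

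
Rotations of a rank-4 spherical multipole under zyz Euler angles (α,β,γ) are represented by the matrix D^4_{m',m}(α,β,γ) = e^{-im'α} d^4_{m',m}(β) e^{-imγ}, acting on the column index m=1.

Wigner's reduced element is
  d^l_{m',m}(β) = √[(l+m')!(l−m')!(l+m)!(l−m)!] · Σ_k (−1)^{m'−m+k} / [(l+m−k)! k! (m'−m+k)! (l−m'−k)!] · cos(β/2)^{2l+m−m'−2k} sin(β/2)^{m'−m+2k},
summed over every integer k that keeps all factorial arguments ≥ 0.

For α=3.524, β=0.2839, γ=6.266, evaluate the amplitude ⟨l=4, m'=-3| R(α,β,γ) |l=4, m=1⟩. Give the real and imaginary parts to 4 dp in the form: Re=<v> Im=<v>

Re=-0.0020 Im=-0.0046

First d^4_{-3,1}(β=0.2839), then the phase factors e^{-i(-3)α} and e^{-i(1)γ}:
With c≡cos(β/2)=0.989942 and s≡sin(β/2)=0.141474, N=[1·5040·120·6]^{1/2}=1904.940944
Admissible k: 4..5 (factorial args all ≥0)
  k=4: (−1)^0·1904.9409/(144)·0.9899^4·0.1415^4 = +0.005089
  k=5: (−1)^1·1904.9409/(240)·0.9899^2·0.1415^6 = -0.000062
d^4_{-3,1}(0.2839) = +0.005089 -0.000062 = +0.005027
Attach z-rotation phases: D = e^{-i(-3)(3.524)}·(+0.005027)·e^{-i(1)(6.266)} = -0.001987-0.004618i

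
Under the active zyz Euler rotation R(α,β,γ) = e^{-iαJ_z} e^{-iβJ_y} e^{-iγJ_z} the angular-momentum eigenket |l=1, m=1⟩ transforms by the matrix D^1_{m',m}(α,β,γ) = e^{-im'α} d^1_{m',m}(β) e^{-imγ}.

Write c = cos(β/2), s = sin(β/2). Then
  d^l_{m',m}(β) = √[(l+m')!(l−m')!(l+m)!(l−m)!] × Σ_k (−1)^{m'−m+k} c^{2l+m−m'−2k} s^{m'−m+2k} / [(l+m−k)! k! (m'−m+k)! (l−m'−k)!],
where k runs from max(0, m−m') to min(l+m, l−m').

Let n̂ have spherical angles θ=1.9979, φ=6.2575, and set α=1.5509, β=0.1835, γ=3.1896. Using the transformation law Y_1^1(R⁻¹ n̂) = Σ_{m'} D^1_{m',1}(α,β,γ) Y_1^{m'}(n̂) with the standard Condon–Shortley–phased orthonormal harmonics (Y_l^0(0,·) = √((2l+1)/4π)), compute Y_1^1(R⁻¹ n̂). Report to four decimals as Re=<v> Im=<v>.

Re=0.0092 Im=-0.3153

Need the full column D^1_{m',1} for m'=−1..1 at α=1.5509, β=0.1835, γ=3.1896.
cos(β/2)=0.995794, sin(β/2)=0.091621
d^1_{-1,1}: single k=2 term ⇒ +0.008394;  D = -0.000570-0.008375i
d^1_{0,1}: single k=1 term ⇒ +0.129027;  D = -0.128878+0.006192i
d^1_{1,1}: single k=0 term ⇒ +0.991606;  D = +0.027871+0.991214i
Y_1^{m'}(θ=1.9979,φ=6.2575) and Σ D·Y over m':
  (-0.0006-0.0084i)·(+0.3144+0.0081i)  (-0.1289+0.0062i)·(-0.2024+0.0000i)  (+0.0279+0.9912i)·(-0.3144+0.0081i)
Y_1^1(R⁻¹ n̂) = +0.009207-0.315258i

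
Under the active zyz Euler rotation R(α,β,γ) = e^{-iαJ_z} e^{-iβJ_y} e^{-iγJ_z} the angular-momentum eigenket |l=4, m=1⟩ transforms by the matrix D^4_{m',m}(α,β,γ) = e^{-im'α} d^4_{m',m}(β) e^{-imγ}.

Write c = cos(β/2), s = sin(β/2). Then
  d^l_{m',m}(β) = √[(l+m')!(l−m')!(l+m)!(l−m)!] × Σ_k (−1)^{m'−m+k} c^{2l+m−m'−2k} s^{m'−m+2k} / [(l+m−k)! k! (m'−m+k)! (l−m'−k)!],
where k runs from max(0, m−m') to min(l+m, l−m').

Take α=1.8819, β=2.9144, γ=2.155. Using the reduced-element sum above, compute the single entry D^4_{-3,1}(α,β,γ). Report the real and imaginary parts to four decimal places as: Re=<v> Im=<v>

Re=0.0902 Im=0.0328

D^4_{-3,1}(1.8819,2.9144,2.155) = e^{-i·-3·1.8819}·d^4_{-3,1}(2.9144)·e^{-i·1·2.155}. Compute d first:
With c≡cos(β/2)=0.113352 and s≡sin(β/2)=0.993555, N=[1·5040·120·6]^{1/2}=1904.940944
k∈{4,5} keeps every argument non-negative
  k=4: (−1)^0·1904.9409/(144)·0.1134^4·0.9936^4 = +0.002128
  k=5: (−1)^1·1904.9409/(240)·0.1134^2·0.9936^6 = -0.098103
d^4_{-3,1}(2.9144) = +0.002128 -0.098103 = -0.095975
Phases: e^{-i·(-3)·1.8819}=+0.803595-0.595177i, e^{-i·(1)·2.155}=-0.551535-0.834152i ⇒ D=+0.090185+0.032829i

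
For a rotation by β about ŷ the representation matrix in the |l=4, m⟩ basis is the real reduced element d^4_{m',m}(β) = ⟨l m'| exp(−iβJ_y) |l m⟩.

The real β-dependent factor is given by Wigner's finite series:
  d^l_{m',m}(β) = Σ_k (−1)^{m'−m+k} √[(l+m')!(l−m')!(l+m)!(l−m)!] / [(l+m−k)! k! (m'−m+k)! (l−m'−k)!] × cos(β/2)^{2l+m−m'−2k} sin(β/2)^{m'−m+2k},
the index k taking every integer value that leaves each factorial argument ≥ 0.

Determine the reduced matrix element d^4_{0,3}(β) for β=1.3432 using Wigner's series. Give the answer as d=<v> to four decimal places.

d=0.3086

d^4_{0,3}(β=1.3432) via Wigner's sum:
With c≡cos(β/2)=0.782827 and s≡sin(β/2)=0.622239, N=[24·24·5040·1]^{1/2}=1703.830978
k: max(0,(3)−(0))=3 … min(4+(3),4−(0))=4
  k=3: (−1)^0·1703.8310/(144)·0.7828^5·0.6222^3 = +0.838042
  k=4: (−1)^1·1703.8310/(144)·0.7828^3·0.6222^5 = -0.529479
d^4_{0,3}(1.3432) = +0.838042 -0.529479 = +0.308563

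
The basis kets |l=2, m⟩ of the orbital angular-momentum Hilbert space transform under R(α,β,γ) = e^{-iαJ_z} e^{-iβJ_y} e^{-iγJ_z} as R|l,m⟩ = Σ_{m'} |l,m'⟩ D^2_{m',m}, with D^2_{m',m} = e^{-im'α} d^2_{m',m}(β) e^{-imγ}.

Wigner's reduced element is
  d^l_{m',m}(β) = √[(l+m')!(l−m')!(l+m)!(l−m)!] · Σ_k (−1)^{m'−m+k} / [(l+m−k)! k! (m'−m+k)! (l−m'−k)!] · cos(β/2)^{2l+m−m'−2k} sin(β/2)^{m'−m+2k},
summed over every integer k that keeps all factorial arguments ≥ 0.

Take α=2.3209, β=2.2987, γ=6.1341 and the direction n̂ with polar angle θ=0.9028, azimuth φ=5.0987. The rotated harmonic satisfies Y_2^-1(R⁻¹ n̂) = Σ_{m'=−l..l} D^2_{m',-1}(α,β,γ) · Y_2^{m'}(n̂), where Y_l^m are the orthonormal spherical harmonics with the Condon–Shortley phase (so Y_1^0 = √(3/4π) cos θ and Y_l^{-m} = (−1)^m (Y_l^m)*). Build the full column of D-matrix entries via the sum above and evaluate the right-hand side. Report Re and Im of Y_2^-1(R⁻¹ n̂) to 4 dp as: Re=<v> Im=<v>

Re=0.0119 Im=0.2077

Need the full column D^2_{m',-1} for m'=−2..2 at α=2.3209, β=2.2987, γ=6.1341.
cos(β/2)=0.409081, sin(β/2)=0.912498
d^2_{-2,-1}: single k=1 term ⇒ +0.124936;  D = -0.027225-0.121934i
d^2_{-1,-1}: k∈[0..1] ⇒ +0.028005 -0.418026 = -0.390021;  D = +0.220550-0.321674i
d^2_{0,-1}: k∈[0..1] ⇒ -0.153015 +0.761344 = +0.608328;  D = +0.601580-0.090357i
d^2_{1,-1}: k∈[0..1] ⇒ +0.418026 -0.693311 = -0.275285;  D = +0.215499+0.171295i
d^2_{2,-1}: single k=0 term ⇒ -0.621634;  D = -0.048746-0.619720i
Y_2^{m'}(θ=0.9028,φ=5.0987) and Σ D·Y over m':
  (-0.0272-0.1219i)·(-0.1705+0.1662i)  (+0.2206-0.3217i)·(+0.1415+0.3480i)  (+0.6016-0.0904i)·(+0.0476+0.0000i)  (+0.2155+0.1713i)·(-0.1415+0.3480i)  (-0.0487-0.6197i)·(-0.1705-0.1662i)
Y_2^-1(R⁻¹ n̂) = +0.011930+0.207672i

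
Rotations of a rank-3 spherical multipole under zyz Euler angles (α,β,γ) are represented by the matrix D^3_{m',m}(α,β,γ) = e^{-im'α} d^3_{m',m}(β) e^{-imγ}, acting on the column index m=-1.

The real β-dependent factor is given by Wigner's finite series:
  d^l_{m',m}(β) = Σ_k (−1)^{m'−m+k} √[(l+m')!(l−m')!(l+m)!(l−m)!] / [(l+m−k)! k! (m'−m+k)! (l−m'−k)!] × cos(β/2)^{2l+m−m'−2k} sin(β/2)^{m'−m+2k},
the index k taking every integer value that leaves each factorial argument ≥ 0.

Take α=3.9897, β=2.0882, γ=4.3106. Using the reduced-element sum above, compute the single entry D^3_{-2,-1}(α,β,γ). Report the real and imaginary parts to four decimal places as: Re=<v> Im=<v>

Re=-0.4149 Im=0.1177

Split into d^3_{-2,-1}(β=2.0882) × two z-phases.
Half-angle: c=0.502680, s=0.864472. N=√(1·120·2·24)=75.894664
k: max(0,(-1)−(-2))=1 … min(3+(-1),3−(-2))=2
  k=1: (−1)^0·75.8947/(24)·0.5027^5·0.8645^1 = +0.087742
  k=2: (−1)^1·75.8947/(12)·0.5027^3·0.8645^3 = -0.518990
d^3_{-2,-1}(2.0882) = +0.087742 -0.518990 = -0.431247
Phases: e^{-i·(-2)·3.9897}=-0.125090+0.992145i, e^{-i·(-1)·4.3106}=-0.391065-0.920363i ⇒ D=-0.414882+0.117673i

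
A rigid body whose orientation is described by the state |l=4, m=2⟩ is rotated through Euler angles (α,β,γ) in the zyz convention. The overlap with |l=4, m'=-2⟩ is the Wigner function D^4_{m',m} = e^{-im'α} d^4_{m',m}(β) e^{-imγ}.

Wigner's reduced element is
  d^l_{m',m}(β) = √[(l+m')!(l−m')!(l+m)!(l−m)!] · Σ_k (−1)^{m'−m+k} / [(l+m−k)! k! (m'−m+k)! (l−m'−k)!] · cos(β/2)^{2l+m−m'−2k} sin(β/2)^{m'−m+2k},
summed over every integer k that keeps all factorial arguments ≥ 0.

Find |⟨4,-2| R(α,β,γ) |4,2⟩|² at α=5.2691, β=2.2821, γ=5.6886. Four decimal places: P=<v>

First d^4_{-2,2}(β=2.2821), then the phase factors e^{-i(-2)α} and e^{-i(2)γ}:
With c≡cos(β/2)=0.416640 and s≡sin(β/2)=0.909071, N=[2·720·720·2]^{1/2}=1440.000000
k: max(0,(2)−(-2))=4 … min(4+(2),4−(-2))=6
  k=4: (−1)^0·1440.0000/(96)·0.4166^4·0.9091^4 = +0.308694
  k=5: (−1)^1·1440.0000/(120)·0.4166^2·0.9091^6 = -1.175687
  k=6: (−1)^2·1440.0000/(1440)·0.4166^0·0.9091^8 = +0.466428
d^4_{-2,2}(2.2821) = +0.308694 -1.175687 +0.466428 = -0.400566
|D^4_{-2,2}|² = |d^4_{-2,2}(β)|² = (-0.400566)² = 0.160453 (the z-rotation phases have unit modulus)

P=0.1605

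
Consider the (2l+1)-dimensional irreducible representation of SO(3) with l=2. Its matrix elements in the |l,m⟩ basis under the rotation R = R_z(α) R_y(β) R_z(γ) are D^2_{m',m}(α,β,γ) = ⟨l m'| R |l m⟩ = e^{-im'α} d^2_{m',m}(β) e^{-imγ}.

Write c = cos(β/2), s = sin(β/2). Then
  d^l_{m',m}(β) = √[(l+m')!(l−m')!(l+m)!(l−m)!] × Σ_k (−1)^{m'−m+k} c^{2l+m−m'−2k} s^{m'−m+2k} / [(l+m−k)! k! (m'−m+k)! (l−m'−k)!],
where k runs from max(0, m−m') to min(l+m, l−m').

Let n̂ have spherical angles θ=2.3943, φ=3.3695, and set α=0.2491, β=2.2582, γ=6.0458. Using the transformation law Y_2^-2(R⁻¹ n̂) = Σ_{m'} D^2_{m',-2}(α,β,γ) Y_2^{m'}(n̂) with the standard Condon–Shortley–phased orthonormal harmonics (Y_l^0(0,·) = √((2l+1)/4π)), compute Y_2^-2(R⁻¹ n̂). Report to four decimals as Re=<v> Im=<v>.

Need the full column D^2_{m',-2} for m'=−2..2 at α=0.2491, β=2.2582, γ=6.0458.
cos(β/2)=0.427474, sin(β/2)=0.904028
d^2_{-2,-2}: single k=0 term ⇒ +0.033392;  D = +0.033382+0.000782i
d^2_{-1,-2}: single k=0 term ⇒ -0.141234;  D = -0.137653+0.031603i
d^2_{0,-2}: single k=0 term ⇒ +0.365812;  D = +0.325352-0.167225i
d^2_{1,-2}: single k=0 term ⇒ -0.631662;  D = -0.473271+0.418343i
d^2_{2,-2}: single k=0 term ⇒ +0.667924;  D = +0.375939-0.552080i
Y_2^{m'}(θ=2.3943,φ=3.3695) and Σ D·Y over m':
  (+0.0334+0.0008i)·(+0.1602-0.0785i)  (-0.1377+0.0316i)·(+0.3752-0.0870i)  (+0.3254-0.1672i)·(+0.1937+0.0000i)  (-0.4733+0.4183i)·(-0.3752-0.0870i)  (+0.3759-0.5521i)·(+0.1602+0.0785i)
Y_2^-2(R⁻¹ n̂) = +0.337106-0.185753i

Re=0.3371 Im=-0.1858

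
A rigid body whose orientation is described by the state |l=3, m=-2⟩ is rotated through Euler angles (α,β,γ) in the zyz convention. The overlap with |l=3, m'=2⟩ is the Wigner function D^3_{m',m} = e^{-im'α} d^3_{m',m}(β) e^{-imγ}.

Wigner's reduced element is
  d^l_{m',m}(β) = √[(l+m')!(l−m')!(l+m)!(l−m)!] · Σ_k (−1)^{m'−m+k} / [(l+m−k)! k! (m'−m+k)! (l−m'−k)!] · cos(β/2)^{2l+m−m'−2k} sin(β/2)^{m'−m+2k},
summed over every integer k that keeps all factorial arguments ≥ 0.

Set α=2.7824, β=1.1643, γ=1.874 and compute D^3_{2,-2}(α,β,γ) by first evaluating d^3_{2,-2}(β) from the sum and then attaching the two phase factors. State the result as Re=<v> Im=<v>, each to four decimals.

Re=-0.0709 Im=-0.2824

D^3_{2,-2}(2.7824,1.1643,1.874) = e^{-i·2·2.7824}·d^3_{2,-2}(1.1643)·e^{-i·-2·1.874}. Compute d first:
c=cos(1.1643/2)=0.835282, s=sin(1.1643/2)=0.549821; N=√[120·1·1·120]=120.000000
The bounds max(0,m−m')=0 and min(l+m,l−m')=1 give 2 terms
  k=0: (−1)^4·120.0000/(24)·0.8353^2·0.5498^4 = +0.318803
  k=1: (−1)^5·120.0000/(120)·0.8353^0·0.5498^6 = -0.027627
d^3_{2,-2}(1.1643) = +0.318803 -0.027627 = +0.291176
Phases: e^{-i·(2)·2.7824}=+0.752869+0.658170i, e^{-i·(-2)·1.874}=-0.821701-0.569919i ⇒ D=-0.070910-0.282410i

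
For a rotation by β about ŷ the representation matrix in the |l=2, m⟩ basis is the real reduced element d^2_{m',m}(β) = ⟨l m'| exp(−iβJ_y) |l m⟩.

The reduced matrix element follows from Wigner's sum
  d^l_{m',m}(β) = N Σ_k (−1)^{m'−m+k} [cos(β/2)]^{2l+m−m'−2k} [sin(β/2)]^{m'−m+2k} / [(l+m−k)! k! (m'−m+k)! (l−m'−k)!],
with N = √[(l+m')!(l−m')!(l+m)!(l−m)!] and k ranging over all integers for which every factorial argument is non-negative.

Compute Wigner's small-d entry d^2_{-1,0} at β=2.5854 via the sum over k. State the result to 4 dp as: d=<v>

d^2_{-1,0}(β=2.5854) via Wigner's sum:
c=cos(2.5854/2)=0.274526, s=sin(2.5854/2)=0.961580; N=√[1·6·2·2]=4.898979
k: max(0,(0)−(-1))=1 … min(2+(0),2−(-1))=2
  k=1: (−1)^0·4.8990/(2)·0.2745^3·0.9616^1 = +0.048731
  k=2: (−1)^1·4.8990/(2)·0.2745^1·0.9616^3 = -0.597881
d^2_{-1,0}(2.5854) = +0.048731 -0.597881 = -0.549149

d=-0.5491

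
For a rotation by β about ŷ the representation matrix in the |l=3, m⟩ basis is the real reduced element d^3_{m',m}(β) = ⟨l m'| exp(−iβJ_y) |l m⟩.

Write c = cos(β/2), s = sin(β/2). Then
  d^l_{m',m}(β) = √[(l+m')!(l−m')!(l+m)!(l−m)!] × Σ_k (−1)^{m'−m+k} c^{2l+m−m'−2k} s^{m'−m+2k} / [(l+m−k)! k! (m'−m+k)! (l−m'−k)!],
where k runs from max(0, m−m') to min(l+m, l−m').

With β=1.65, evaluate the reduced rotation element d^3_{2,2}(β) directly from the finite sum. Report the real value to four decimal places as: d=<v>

d=-0.4743

d^3_{2,2}(β=1.65) via Wigner's sum:
With c≡cos(β/2)=0.678557 and s≡sin(β/2)=0.734548, N=[120·1·120·1]^{1/2}=120.000000
The bounds max(0,m−m')=0 and min(l+m,l−m')=1 give 2 terms
  k=0: (−1)^0·120.0000/(120)·0.6786^6·0.7345^0 = +0.097615
  k=1: (−1)^1·120.0000/(24)·0.6786^4·0.7345^2 = -0.571946
d^3_{2,2}(1.65) = +0.097615 -0.571946 = -0.474331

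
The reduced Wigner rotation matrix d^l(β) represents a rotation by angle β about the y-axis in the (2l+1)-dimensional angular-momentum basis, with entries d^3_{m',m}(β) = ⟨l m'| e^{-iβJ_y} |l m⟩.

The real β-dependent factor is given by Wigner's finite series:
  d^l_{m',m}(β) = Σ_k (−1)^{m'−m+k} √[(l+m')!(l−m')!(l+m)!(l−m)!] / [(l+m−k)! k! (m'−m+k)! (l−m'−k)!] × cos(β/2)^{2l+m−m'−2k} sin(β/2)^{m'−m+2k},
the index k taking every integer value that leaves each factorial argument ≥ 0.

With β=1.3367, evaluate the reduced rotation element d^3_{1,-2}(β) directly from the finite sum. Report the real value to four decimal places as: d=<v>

d^3_{1,-2}(β=1.3367) via Wigner's sum:
Half-angle: c=0.784845, s=0.619692. N=√(24·2·1·120)=75.894664
k∈{0,1} keeps every argument non-negative
  k=0: (−1)^3·75.8947/(12)·0.7848^3·0.6197^3 = -0.727628
  k=1: (−1)^4·75.8947/(24)·0.7848^1·0.6197^5 = +0.226810
d^3_{1,-2}(1.3367) = -0.727628 +0.226810 = -0.500818

d=-0.5008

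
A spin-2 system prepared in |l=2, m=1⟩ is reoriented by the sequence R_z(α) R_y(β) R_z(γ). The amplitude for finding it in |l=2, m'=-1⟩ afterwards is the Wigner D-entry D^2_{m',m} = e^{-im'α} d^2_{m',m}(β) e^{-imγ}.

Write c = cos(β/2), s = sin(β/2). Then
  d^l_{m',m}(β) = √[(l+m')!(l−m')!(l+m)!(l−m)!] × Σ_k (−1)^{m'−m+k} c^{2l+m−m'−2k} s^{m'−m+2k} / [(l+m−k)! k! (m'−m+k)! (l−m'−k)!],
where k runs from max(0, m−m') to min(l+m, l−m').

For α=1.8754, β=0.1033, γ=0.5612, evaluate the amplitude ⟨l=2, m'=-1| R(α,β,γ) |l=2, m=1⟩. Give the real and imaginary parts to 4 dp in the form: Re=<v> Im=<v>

Re=0.0020 Im=0.0077

Split into d^2_{-1,1}(β=0.1033) × two z-phases.
Half-angle: c=0.998666, s=0.051627. N=√(1·6·6·1)=6.000000
k: max(0,(1)−(-1))=2 … min(2+(1),2−(-1))=3
  k=2: (−1)^0·6.0000/(2)·0.9987^2·0.0516^2 = +0.007975
  k=3: (−1)^1·6.0000/(6)·0.9987^0·0.0516^4 = -0.000007
d^2_{-1,1}(0.1033) = +0.007975 -0.000007 = +0.007968
Phases: e^{-i·(-1)·1.8754}=-0.299915+0.953966i, e^{-i·(1)·0.5612}=+0.846617-0.532203i ⇒ D=+0.002022+0.007707i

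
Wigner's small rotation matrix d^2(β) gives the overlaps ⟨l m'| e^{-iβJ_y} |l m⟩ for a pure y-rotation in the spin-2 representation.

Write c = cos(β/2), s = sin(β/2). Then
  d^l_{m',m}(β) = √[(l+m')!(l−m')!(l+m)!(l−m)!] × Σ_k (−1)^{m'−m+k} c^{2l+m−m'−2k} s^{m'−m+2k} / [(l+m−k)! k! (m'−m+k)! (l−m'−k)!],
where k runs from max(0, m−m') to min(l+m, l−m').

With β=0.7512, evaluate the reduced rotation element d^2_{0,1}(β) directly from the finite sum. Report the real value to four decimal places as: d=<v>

d=0.6109

d^2_{0,1}(β=0.7512) via Wigner's sum:
c=cos(0.7512/2)=0.930288, s=sin(0.7512/2)=0.366831; N=√[2·2·6·1]=4.898979
The bounds max(0,m−m')=1 and min(l+m,l−m')=2 give 2 terms
  k=1: (−1)^0·4.8990/(2)·0.9303^3·0.3668^1 = +0.723424
  k=2: (−1)^1·4.8990/(2)·0.9303^1·0.3668^3 = -0.112484
d^2_{0,1}(0.7512) = +0.723424 -0.112484 = +0.610941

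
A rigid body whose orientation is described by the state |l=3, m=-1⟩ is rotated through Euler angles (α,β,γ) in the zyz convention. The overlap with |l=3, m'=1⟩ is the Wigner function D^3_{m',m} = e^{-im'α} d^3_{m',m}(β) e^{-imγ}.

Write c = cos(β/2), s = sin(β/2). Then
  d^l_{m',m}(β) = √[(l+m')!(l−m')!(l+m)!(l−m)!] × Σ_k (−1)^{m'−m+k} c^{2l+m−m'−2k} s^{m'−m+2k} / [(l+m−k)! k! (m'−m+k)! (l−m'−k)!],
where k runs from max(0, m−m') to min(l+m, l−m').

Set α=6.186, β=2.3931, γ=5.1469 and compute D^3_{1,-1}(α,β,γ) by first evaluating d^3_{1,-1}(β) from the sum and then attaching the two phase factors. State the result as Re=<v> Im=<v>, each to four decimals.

Re=-0.0301 Im=0.0512

First d^3_{1,-1}(β=2.3931), then the phase factors e^{-i(1)α} and e^{-i(-1)γ}:
Half-angle: c=0.365571, s=0.930783. N=√(24·2·2·24)=48.000000
k∈{0,1,2} keeps every argument non-negative
  k=0: (−1)^2·48.0000/(8)·0.3656^4·0.9308^2 = +0.092840
  k=1: (−1)^3·48.0000/(6)·0.3656^2·0.9308^4 = -0.802469
  k=2: (−1)^4·48.0000/(48)·0.3656^0·0.9308^6 = +0.650267
d^3_{1,-1}(2.3931) = +0.092840 -0.802469 +0.650267 = -0.059362
Phases: e^{-i·(1)·6.186}=+0.995281+0.097032i, e^{-i·(-1)·5.1469}=+0.420967-0.907076i ⇒ D=-0.030096+0.051167i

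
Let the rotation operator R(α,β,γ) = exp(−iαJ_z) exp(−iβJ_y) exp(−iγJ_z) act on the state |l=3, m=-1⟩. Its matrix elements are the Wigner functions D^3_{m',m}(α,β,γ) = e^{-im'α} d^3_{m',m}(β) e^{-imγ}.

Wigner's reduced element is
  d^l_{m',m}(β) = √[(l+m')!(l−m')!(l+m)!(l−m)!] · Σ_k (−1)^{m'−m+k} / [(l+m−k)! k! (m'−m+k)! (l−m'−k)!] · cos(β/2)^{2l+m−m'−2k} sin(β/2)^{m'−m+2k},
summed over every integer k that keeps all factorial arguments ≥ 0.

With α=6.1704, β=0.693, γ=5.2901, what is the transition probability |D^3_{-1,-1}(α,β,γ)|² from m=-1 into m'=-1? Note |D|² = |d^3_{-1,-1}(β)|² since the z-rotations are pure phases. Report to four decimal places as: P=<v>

P=0.0017

Split into d^3_{-1,-1}(β=0.693) × two z-phases.
c=cos(0.693/2)=0.940567, s=sin(0.693/2)=0.339608; N=√[2·24·2·24]=48.000000
Admissible k: 0..2 (factorial args all ≥0)
  k=0: (−1)^0·48.0000/(48)·0.9406^6·0.3396^0 = +0.692371
  k=1: (−1)^1·48.0000/(6)·0.9406^4·0.3396^2 = -0.722112
  k=2: (−1)^2·48.0000/(8)·0.9406^2·0.3396^4 = +0.070606
d^3_{-1,-1}(0.693) = +0.692371 -0.722112 +0.070606 = +0.040865
|D^3_{-1,-1}|² = |d^3_{-1,-1}(β)|² = (+0.040865)² = 0.001670 (the z-rotation phases have unit modulus)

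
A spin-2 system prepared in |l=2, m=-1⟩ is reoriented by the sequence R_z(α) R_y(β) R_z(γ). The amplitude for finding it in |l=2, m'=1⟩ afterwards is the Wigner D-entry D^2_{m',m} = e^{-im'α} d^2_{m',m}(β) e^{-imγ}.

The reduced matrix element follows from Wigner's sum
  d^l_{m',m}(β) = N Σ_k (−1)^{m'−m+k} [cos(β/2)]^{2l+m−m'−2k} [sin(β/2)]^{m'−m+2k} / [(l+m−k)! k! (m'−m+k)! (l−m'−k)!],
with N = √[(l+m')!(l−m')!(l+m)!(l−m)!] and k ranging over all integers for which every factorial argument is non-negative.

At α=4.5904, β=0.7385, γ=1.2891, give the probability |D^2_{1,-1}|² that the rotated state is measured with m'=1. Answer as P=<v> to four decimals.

Split into d^2_{1,-1}(β=0.7385) × two z-phases.
c=cos(0.7385/2)=0.932598, s=sin(0.7385/2)=0.360916; N=√[6·1·1·6]=6.000000
k: max(0,(-1)−(1))=0 … min(2+(-1),2−(1))=1
  k=0: (−1)^2·6.0000/(2)·0.9326^2·0.3609^2 = +0.339878
  k=1: (−1)^3·6.0000/(6)·0.9326^0·0.3609^4 = -0.016968
d^2_{1,-1}(0.7385) = +0.339878 -0.016968 = +0.322910
|D^2_{1,-1}|² = |d^2_{1,-1}(β)|² = (+0.322910)² = 0.104271 (the z-rotation phases have unit modulus)

P=0.1043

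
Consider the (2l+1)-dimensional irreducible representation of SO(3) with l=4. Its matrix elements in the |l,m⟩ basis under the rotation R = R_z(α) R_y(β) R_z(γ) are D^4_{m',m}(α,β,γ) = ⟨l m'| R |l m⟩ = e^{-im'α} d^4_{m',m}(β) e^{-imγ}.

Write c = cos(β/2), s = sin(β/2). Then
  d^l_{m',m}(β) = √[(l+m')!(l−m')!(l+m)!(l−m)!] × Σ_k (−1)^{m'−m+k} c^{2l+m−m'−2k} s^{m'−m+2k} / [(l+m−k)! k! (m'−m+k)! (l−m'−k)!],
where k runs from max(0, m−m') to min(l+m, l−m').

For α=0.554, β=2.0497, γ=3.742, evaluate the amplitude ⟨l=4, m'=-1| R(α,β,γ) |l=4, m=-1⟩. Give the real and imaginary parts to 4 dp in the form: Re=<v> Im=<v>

First d^4_{-1,-1}(β=2.0497), then the phase factors e^{-i(-1)α} and e^{-i(-1)γ}:
Half-angle: c=0.519227, s=0.854636. N=√(6·120·6·120)=720.000000
Admissible k: 0..3 (factorial args all ≥0)
  k=0: (−1)^0·720.0000/(720)·0.5192^8·0.8546^0 = +0.005283
  k=1: (−1)^1·720.0000/(48)·0.5192^6·0.8546^2 = -0.214683
  k=2: (−1)^2·720.0000/(24)·0.5192^4·0.8546^4 = +1.163258
  k=3: (−1)^3·720.0000/(72)·0.5192^2·0.8546^6 = -1.050516
d^4_{-1,-1}(2.0497) = +0.005283 -0.214683 +1.163258 -1.050516 = -0.096659
Phases: e^{-i·(-1)·0.554}=+0.850427+0.526093i, e^{-i·(-1)·3.742}=-0.825106-0.564979i ⇒ D=+0.039095+0.088400i

Re=0.0391 Im=0.0884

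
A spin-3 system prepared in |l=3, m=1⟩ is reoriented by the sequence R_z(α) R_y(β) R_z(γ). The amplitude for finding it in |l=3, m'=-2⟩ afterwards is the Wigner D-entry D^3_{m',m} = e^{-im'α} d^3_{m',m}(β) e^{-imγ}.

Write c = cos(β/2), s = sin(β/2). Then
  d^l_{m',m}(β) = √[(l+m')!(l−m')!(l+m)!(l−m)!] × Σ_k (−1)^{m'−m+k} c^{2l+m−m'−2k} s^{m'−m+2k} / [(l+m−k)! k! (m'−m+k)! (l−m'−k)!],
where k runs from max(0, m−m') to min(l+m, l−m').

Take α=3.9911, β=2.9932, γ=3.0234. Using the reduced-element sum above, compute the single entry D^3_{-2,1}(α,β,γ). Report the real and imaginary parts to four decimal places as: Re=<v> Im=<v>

Re=-0.0558 Im=0.2217

First d^3_{-2,1}(β=2.9932), then the phase factors e^{-i(-2)α} and e^{-i(1)γ}:
c=cos(2.9932/2)=0.074128, s=sin(2.9932/2)=0.997249; N=√[1·120·24·2]=75.894664
The bounds max(0,m−m')=3 and min(l+m,l−m')=4 give 2 terms
  k=3: (−1)^0·75.8947/(12)·0.0741^3·0.9972^3 = +0.002555
  k=4: (−1)^1·75.8947/(24)·0.0741^1·0.9972^5 = -0.231207
d^3_{-2,1}(2.9932) = +0.002555 -0.231207 = -0.228652
D = (-0.127867+0.991791i)·(-0.228652)·(-0.993023-0.117918i) = -0.055774+0.221746i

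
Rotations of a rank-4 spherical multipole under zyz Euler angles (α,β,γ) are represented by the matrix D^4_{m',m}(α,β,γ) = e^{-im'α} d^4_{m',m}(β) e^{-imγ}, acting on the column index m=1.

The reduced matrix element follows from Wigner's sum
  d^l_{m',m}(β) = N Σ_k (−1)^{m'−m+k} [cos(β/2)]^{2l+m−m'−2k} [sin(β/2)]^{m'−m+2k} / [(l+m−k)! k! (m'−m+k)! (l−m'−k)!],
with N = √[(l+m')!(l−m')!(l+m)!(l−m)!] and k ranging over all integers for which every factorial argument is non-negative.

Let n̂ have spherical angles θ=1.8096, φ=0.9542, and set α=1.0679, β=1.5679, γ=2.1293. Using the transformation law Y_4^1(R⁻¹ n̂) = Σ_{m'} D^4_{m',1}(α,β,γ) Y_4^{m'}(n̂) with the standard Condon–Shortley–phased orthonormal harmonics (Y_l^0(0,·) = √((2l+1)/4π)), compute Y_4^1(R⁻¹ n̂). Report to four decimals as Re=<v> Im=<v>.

Need the full column D^4_{m',1} for m'=−4..4 at α=1.0679, β=1.5679, γ=2.1293.
cos(β/2)=0.708130, sin(β/2)=0.706082
d^4_{-4,1}: single k=5 term ⇒ +0.466347;  D = -0.252246+0.392239i
d^4_{-3,1}: k∈[4..5] ⇒ +0.826783 -0.493205 = +0.333579;  D = +0.158870+0.293317i
d^4_{-2,1}: k∈[3..5] ⇒ +0.886432 -1.321969 +0.262867 = -0.172670;  D = -0.172666-0.001122i
d^4_{-1,1}: k∈[2..5] ⇒ +0.628620 -1.874969 +0.932069 -0.061779 = -0.376058;  D = -0.183385+0.328313i
d^4_{0,1}: k∈[1..4] ⇒ +0.281943 -1.681887 +1.672173 -0.277086 = -0.004857;  D = +0.002574+0.004119i
d^4_{1,1}: k∈[0..3] ⇒ +0.063227 -0.942931 +1.874969 -0.621380 = +0.373886;  D = -0.373308+0.020780i
d^4_{2,1}: k∈[0..2] ⇒ -0.267475 +1.329649 -0.881312 = +0.180862;  D = -0.078227+0.163069i
d^4_{3,1}: k∈[0..1] ⇒ +0.498952 -0.826783 = -0.327831;  D = -0.190645-0.266699i
d^4_{4,1}: single k=0 term ⇒ -0.469056;  D = -0.465810+0.055087i
Y_4^{m'}(θ=1.8096,φ=0.9542) and Σ D·Y over m':
  (-0.2522+0.3922i)·(-0.3079+0.2465i)  (+0.1589+0.2933i)·(+0.2611+0.0748i)  (-0.1727-0.0011i)·(+0.0636+0.1813i)  (-0.1834+0.3283i)·(+0.1640-0.2314i)  (+0.0026+0.0041i)·(+0.1514+0.0000i)  (-0.3733+0.0208i)·(-0.1640-0.2314i)  (-0.0782+0.1631i)·(+0.0636-0.1813i)  (-0.1906-0.2667i)·(-0.2611+0.0748i)  (-0.4658+0.0551i)·(-0.3079-0.2465i)
Y_4^1(R⁻¹ n̂) = +0.353308+0.231813i

Re=0.3533 Im=0.2318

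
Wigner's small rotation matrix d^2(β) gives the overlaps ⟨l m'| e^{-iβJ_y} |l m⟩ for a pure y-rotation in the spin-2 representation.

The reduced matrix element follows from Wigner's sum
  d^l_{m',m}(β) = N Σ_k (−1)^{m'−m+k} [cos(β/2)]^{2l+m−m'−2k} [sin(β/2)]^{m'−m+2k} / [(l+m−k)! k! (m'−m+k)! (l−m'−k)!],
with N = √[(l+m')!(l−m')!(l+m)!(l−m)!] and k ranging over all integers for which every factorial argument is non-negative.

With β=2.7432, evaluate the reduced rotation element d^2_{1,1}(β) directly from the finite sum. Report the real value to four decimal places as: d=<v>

d^2_{1,1}(β=2.7432) via Wigner's sum:
Half-angle: c=0.197882, s=0.980226. N=√(6·1·6·1)=6.000000
k∈{0,1} keeps every argument non-negative
  k=0: (−1)^0·6.0000/(6)·0.1979^4·0.9802^0 = +0.001533
  k=1: (−1)^1·6.0000/(2)·0.1979^2·0.9802^2 = -0.112872
d^2_{1,1}(2.7432) = +0.001533 -0.112872 = -0.111338

d=-0.1113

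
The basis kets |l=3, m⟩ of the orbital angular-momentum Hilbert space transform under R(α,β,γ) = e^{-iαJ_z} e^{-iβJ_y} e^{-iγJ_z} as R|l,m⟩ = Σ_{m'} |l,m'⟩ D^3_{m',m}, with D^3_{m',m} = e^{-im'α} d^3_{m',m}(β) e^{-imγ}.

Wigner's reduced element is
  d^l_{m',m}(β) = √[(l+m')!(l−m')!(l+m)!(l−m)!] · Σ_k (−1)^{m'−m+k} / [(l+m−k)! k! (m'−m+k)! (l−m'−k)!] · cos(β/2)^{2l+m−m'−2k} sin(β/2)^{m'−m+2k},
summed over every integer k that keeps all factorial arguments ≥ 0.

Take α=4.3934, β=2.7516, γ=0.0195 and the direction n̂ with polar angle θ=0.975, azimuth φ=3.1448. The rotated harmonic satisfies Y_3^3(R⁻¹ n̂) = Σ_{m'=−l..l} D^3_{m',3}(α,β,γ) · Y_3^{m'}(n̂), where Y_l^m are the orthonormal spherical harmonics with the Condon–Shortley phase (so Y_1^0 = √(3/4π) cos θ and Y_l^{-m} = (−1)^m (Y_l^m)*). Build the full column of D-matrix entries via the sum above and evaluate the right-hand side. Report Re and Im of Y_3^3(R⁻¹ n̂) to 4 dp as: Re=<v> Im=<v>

Re=-0.3115 Im=0.0205

Need the full column D^3_{m',3} for m'=−3..3 at α=4.3934, β=2.7516, γ=0.0195.
cos(β/2)=0.193763, sin(β/2)=0.981048
d^3_{-3,3}: single k=6 term ⇒ +0.891544;  D = +0.757568+0.470042i
d^3_{-2,3}: single k=5 term ⇒ +0.431319;  D = -0.330867+0.276700i
d^3_{-1,3}: single k=4 term ⇒ +0.134694;  D = -0.049647-0.125211i
d^3_{0,3}: single k=3 term ⇒ +0.030718;  D = +0.030666-0.001796i
d^3_{1,3}: single k=2 term ⇒ +0.005254;  D = -0.001353+0.005077i
d^3_{2,3}: single k=1 term ⇒ +0.000656;  D = -0.000549-0.000359i
d^3_{3,3}: single k=0 term ⇒ +0.000053;  D = +0.000041-0.000033i
Y_3^{m'}(θ=0.975,φ=3.1448) and Σ D·Y over m':
  (+0.7576+0.4700i)·(-0.2366+0.0023i)  (-0.3309+0.2767i)·(+0.3929-0.0025i)  (-0.0496-0.1252i)·(-0.1537+0.0005i)  (+0.0307-0.0018i)·(-0.2985+0.0000i)  (-0.0014+0.0051i)·(+0.1537+0.0005i)  (-0.0005-0.0004i)·(+0.3929+0.0025i)  (+0.0000-0.0000i)·(+0.2366+0.0023i)
Y_3^3(R⁻¹ n̂) = -0.311469+0.020456i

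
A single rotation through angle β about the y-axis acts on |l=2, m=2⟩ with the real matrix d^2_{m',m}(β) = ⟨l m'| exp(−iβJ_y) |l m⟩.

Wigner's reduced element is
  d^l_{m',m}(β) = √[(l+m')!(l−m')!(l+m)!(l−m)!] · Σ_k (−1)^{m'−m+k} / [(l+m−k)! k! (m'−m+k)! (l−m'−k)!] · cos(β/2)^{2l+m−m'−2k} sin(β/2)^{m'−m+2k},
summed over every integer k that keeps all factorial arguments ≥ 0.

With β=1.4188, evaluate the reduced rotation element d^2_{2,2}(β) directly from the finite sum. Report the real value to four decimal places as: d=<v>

d^2_{2,2}(β=1.4188) via Wigner's sum:
c=cos(1.4188/2)=0.758753, s=sin(1.4188/2)=0.651379; N=√[24·1·24·1]=24.000000
The bounds max(0,m−m')=0 and min(l+m,l−m')=0 give 1 term
  k=0: (−1)^0·24.0000/(24)·0.7588^4·0.6514^0 = +0.331437
d^2_{2,2}(1.4188) = +0.331437

d=0.3314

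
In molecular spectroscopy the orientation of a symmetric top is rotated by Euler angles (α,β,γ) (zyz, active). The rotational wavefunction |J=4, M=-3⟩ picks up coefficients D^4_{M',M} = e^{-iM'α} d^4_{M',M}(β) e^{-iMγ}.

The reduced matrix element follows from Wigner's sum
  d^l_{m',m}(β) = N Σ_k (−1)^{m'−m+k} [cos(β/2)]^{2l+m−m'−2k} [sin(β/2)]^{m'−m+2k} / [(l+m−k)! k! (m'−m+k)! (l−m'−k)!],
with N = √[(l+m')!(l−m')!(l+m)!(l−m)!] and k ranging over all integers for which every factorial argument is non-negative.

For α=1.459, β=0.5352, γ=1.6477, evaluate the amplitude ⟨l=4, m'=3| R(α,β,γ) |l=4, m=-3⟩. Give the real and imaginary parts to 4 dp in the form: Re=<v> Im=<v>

Split into d^4_{3,-3}(β=0.5352) × two z-phases.
c=cos(0.5352/2)=0.964408, s=sin(0.5352/2)=0.264418; N=√[5040·1·1·5040]=5040.000000
k∈{0,1} keeps every argument non-negative
  k=0: (−1)^6·5040.0000/(720)·0.9644^2·0.2644^6 = +0.002225
  k=1: (−1)^7·5040.0000/(5040)·0.9644^0·0.2644^8 = -0.000024
d^4_{3,-3}(0.5352) = +0.002225 -0.000024 = +0.002201
Phases: e^{-i·(3)·1.459}=-0.329137+0.944282i, e^{-i·(-3)·1.6477}=+0.228670-0.973504i ⇒ D=+0.001858+0.001181i

Re=0.0019 Im=0.0012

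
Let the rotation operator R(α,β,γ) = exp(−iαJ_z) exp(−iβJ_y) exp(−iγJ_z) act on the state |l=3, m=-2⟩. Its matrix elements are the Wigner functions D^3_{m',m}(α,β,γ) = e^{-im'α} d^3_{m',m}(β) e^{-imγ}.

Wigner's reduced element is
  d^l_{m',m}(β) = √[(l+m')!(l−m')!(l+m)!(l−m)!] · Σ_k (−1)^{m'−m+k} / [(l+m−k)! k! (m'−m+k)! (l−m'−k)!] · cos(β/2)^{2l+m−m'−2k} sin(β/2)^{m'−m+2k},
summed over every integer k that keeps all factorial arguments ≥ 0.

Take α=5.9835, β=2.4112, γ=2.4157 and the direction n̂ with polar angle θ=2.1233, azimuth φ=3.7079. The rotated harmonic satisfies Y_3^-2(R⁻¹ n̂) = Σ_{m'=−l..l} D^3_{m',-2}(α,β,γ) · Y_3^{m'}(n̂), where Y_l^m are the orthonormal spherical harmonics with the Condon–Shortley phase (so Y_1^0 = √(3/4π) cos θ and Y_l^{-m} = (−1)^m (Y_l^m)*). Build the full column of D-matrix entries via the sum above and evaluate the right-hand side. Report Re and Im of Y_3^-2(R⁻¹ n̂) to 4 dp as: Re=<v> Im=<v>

Need the full column D^3_{m',-2} for m'=−3..3 at α=5.9835, β=2.4112, γ=2.4157.
cos(β/2)=0.357133, sin(β/2)=0.934054
d^3_{-3,-2}: single k=1 term ⇒ +0.013292;  D = -0.009349-0.009449i
d^3_{-2,-2}: k∈[0..1] ⇒ +0.002075 -0.070963 = -0.068888;  D = +0.031833+0.061092i
d^3_{-1,-2}: k∈[0..1] ⇒ -0.017160 +0.234765 = +0.217605;  D = -0.039102-0.214063i
d^3_{0,-2}: k∈[0..1] ⇒ +0.077736 -0.531750 = -0.454013;  D = -0.053905+0.450802i
d^3_{1,-2}: k∈[0..1] ⇒ -0.234765 +0.802950 = +0.568185;  D = +0.231007-0.519105i
d^3_{2,-2}: k∈[0..1] ⇒ +0.485419 -0.664096 = -0.178677;  D = -0.117600+0.134521i
d^3_{3,-2}: single k=0 term ⇒ -0.621963;  D = -0.529349+0.326538i
Y_3^{m'}(θ=2.1233,φ=3.7079) and Σ D·Y over m':
  (-0.0093-0.0094i)·(+0.0329+0.2552i)  (+0.0318+0.0611i)·(-0.1649+0.3519i)  (-0.0391-0.2141i)·(-0.0876+0.0557i)  (-0.0539+0.4508i)·(+0.3178+0.0000i)  (+0.2310-0.5191i)·(+0.0876+0.0557i)  (-0.1176+0.1345i)·(-0.1649-0.3519i)  (-0.5293+0.3265i)·(-0.0329+0.2552i)
Y_3^-2(R⁻¹ n̂) = +0.023488-0.000949i

Re=0.0235 Im=-0.0009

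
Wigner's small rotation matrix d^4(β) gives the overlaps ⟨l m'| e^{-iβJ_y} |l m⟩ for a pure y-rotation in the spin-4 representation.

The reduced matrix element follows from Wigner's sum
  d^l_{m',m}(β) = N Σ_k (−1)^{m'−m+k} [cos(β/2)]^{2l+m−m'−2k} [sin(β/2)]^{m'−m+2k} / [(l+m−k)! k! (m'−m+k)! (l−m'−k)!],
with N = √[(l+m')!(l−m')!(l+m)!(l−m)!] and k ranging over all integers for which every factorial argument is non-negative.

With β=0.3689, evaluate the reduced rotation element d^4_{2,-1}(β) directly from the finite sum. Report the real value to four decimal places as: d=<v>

d=-0.0759

d^4_{2,-1}(β=0.3689) via Wigner's sum:
Half-angle: c=0.983037, s=0.183406. N=√(720·2·6·120)=1018.233765
Admissible k: 0..2 (factorial args all ≥0)
  k=0: (−1)^3·1018.2338/(72)·0.9830^5·0.1834^3 = -0.080095
  k=1: (−1)^4·1018.2338/(48)·0.9830^3·0.1834^5 = +0.004182
  k=2: (−1)^5·1018.2338/(240)·0.9830^1·0.1834^7 = -0.000029
d^4_{2,-1}(0.3689) = -0.080095 +0.004182 -0.000029 = -0.075942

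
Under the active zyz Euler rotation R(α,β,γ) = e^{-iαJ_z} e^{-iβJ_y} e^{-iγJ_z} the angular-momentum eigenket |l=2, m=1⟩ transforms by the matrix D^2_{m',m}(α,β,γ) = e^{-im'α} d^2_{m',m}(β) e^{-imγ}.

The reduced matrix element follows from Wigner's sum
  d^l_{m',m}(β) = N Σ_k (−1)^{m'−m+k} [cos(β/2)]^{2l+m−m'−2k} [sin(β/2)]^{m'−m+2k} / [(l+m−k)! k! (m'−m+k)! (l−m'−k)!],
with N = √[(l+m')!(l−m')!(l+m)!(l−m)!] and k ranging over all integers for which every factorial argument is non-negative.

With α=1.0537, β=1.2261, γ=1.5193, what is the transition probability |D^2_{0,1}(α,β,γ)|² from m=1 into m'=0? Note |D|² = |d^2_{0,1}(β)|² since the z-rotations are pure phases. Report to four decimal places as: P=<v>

Split into d^2_{0,1}(β=1.2261) × two z-phases.
c=cos(1.2261/2)=0.817897, s=sin(1.2261/2)=0.575365; N=√[2·2·6·1]=4.898979
k: max(0,(1)−(0))=1 … min(2+(1),2−(0))=2
  k=1: (−1)^0·4.8990/(2)·0.8179^3·0.5754^1 = +0.771107
  k=2: (−1)^1·4.8990/(2)·0.8179^1·0.5754^3 = -0.381596
d^2_{0,1}(1.2261) = +0.771107 -0.381596 = +0.389511
|D^2_{0,1}|² = |d^2_{0,1}(β)|² = (+0.389511)² = 0.151719 (the z-rotation phases have unit modulus)

P=0.1517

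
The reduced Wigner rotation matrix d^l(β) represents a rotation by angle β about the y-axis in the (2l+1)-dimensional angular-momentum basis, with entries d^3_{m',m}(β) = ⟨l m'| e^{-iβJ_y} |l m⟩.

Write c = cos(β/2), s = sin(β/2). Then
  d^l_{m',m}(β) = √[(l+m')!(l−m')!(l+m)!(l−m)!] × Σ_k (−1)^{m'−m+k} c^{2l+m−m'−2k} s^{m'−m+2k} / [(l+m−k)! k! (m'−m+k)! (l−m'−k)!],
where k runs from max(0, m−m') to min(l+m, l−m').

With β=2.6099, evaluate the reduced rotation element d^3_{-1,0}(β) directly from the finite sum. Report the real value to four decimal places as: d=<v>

d=0.5960

d^3_{-1,0}(β=2.6099) via Wigner's sum:
c=cos(2.6099/2)=0.262726, s=sin(2.6099/2)=0.964870; N=√[2·24·6·6]=41.569219
k∈{1,2,3} keeps every argument non-negative
  k=1: (−1)^0·41.5692/(12)·0.2627^5·0.9649^1 = +0.004184
  k=2: (−1)^1·41.5692/(4)·0.2627^3·0.9649^3 = -0.169289
  k=3: (−1)^2·41.5692/(12)·0.2627^1·0.9649^5 = +0.761095
d^3_{-1,0}(2.6099) = +0.004184 -0.169289 +0.761095 = +0.595990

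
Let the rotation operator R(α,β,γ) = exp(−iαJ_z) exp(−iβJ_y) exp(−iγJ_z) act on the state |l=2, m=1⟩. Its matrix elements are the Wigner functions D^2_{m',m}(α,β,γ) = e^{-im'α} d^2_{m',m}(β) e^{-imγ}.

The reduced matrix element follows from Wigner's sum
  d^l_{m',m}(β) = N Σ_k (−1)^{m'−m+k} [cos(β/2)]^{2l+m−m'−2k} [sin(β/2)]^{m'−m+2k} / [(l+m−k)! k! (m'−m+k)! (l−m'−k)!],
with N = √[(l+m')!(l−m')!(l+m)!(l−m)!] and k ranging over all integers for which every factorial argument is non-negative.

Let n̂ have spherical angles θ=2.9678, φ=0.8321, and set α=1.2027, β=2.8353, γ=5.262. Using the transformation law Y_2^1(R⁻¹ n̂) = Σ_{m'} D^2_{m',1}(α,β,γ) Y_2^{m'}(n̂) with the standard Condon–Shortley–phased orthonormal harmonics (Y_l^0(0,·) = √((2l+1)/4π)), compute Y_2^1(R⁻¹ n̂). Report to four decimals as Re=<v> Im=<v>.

Re=-0.0979 Im=-0.0683

Need the full column D^2_{m',1} for m'=−2..2 at α=1.2027, β=2.8353, γ=5.262.
cos(β/2)=0.152548, sin(β/2)=0.988296
d^2_{-2,1}: single k=3 term ⇒ +0.294509;  D = -0.282630-0.082801i
d^2_{-1,1}: k∈[2..3] ⇒ +0.068188 -0.954000 = -0.885811;  D = +0.538257-0.703521i
d^2_{0,1}: k∈[1..2] ⇒ +0.008594 -0.360699 = -0.352105;  D = -0.183924-0.300249i
d^2_{1,1}: k∈[0..1] ⇒ +0.000542 -0.068188 = -0.067647;  D = -0.066536+0.012212i
d^2_{2,1}: single k=0 term ⇒ -0.007017;  D = -0.001302+0.006895i
Y_2^{m'}(θ=2.9678,φ=0.8321) and Σ D·Y over m':
  (-0.2826-0.0828i)·(-0.0011-0.0115i)  (+0.5383-0.7035i)·(-0.0886+0.0973i)  (-0.1839-0.3002i)·(+0.6025+0.0000i)  (-0.0665+0.0122i)·(+0.0886+0.0973i)  (-0.0013+0.0069i)·(-0.0011+0.0115i)
Y_2^1(R⁻¹ n̂) = -0.097868-0.068283i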